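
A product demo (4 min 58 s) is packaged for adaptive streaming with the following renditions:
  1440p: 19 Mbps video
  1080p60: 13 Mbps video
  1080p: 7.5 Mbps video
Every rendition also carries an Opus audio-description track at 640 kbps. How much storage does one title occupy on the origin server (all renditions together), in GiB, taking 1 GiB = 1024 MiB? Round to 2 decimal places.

4 min 58 s = 298 s
Audio: 640 kbps = 0.640 Mbps.
Sum of rendition bitrates: (19+0.640) + (13+0.640) + (7.5+0.640) = 41.420 Mbps.
× 298 s = 12,343 Mb = 1,543 MB = 1.437 GiB.

1.44 GiB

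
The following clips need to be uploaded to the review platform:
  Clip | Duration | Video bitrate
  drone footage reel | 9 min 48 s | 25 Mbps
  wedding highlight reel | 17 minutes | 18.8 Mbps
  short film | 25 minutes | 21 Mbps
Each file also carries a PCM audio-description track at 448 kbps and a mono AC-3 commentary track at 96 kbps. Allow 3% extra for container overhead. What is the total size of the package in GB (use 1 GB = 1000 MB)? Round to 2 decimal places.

8.63 GB

Audio total: 448 + 96 = 544 kbps = 0.544 Mbps.
drone footage reel: 25.544 Mbps × 588 s × 1.03 = 15470.5 Mb
wedding highlight reel: 19.344 Mbps × 1020 s × 1.03 = 20322.8 Mb
short film: 21.544 Mbps × 1500 s × 1.03 = 33285.5 Mb
Total: 69078.8 Mb = 8634.8 MB.
= 8.635 GB.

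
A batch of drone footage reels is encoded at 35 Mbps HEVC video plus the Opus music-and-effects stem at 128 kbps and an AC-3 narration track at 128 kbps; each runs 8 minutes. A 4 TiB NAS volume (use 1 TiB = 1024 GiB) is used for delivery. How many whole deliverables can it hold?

8 min = 480 s
Audio total: 128 + 128 = 256 kbps = 0.256 Mbps.
Total bitrate: 35.256 Mbps.
Per item: 35.256 Mbps × 480 s = 16,923 Mb = 2,115 MB.
Capacity: 4 TiB = 35,184,372 Mb; 2079.10 items → 2079 complete.

2079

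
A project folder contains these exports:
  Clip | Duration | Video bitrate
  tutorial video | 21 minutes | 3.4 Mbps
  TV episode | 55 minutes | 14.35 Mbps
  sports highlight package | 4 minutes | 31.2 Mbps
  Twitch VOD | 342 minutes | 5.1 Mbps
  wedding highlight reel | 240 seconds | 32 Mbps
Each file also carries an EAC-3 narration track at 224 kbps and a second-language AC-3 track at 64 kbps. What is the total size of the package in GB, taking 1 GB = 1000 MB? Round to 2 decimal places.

Audio total: 224 + 64 = 288 kbps = 0.288 Mbps.
tutorial video: 3.688 Mbps × 1260 s = 4646.9 Mb
TV episode: 14.638 Mbps × 3300 s = 48305.4 Mb
sports highlight package: 31.488 Mbps × 240 s = 7557.1 Mb
Twitch VOD: 5.388 Mbps × 20520 s = 110561.8 Mb
wedding highlight reel: 32.288 Mbps × 240 s = 7749.1 Mb
Total: 178820.3 Mb = 22352.5 MB.
= 22.35 GB.

22.35 GB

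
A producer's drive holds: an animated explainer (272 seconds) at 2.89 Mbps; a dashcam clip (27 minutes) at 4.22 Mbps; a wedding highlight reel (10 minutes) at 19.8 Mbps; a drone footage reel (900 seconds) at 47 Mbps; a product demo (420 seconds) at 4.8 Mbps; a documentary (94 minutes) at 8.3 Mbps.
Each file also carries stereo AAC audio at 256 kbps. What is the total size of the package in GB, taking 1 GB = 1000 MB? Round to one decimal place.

Audio: 256 kbps = 0.256 Mbps.
animated explainer: 3.146 Mbps × 272 s = 855.7 Mb
dashcam clip: 4.476 Mbps × 1620 s = 7251.1 Mb
wedding highlight reel: 20.056 Mbps × 600 s = 12033.6 Mb
drone footage reel: 47.256 Mbps × 900 s = 42530.4 Mb
product demo: 5.056 Mbps × 420 s = 2123.5 Mb
documentary: 8.556 Mbps × 5640 s = 48255.8 Mb
Total: 113050.2 Mb = 14131.3 MB.
= 14.13 GB.

14.1 GB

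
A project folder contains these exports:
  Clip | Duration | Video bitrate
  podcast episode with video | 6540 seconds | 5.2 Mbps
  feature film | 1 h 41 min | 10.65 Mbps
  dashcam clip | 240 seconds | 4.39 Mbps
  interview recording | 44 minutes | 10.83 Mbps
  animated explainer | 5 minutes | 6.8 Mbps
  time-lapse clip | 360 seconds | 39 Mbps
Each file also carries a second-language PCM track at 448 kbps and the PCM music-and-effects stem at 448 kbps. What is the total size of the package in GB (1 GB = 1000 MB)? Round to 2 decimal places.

19.84 GB

Audio total: 448 + 448 = 896 kbps = 0.896 Mbps.
podcast episode with video: 6.096 Mbps × 6540 s = 39867.8 Mb
feature film: 11.546 Mbps × 6060 s = 69968.8 Mb
dashcam clip: 5.286 Mbps × 240 s = 1268.6 Mb
interview recording: 11.726 Mbps × 2640 s = 30956.6 Mb
animated explainer: 7.696 Mbps × 300 s = 2308.8 Mb
time-lapse clip: 39.896 Mbps × 360 s = 14362.6 Mb
Total: 158733.2 Mb = 19841.7 MB.
= 19.84 GB.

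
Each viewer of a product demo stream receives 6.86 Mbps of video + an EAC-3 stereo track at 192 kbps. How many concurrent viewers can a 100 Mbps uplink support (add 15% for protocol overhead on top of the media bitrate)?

12

Audio: 192 kbps = 0.192 Mbps.
Per-viewer media rate: 7.052 Mbps.
On the wire with 15% overhead: 8.110 Mbps.
100 Mbps = 100.0 Mbps; 100.0 / 8.110 = 12.33 → 12 viewers.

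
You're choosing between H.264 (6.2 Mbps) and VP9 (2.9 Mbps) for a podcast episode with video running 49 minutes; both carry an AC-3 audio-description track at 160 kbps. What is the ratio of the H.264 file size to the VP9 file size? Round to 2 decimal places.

49 min = 2940 s
Audio: 160 kbps = 0.160 Mbps.
H.264: 6.360 Mbps × 2940 s = 18698.4 Mb = 2.337 GB.
VP9: 3.060 Mbps × 2940 s = 8996.4 Mb = 1.125 GB.
Ratio: 2.337 / 1.125 = 2.078.

2.08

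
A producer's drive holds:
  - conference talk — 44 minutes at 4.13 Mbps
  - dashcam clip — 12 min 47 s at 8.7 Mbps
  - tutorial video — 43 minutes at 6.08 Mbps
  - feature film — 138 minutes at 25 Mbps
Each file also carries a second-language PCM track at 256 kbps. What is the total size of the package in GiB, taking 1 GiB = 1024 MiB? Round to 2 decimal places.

28.40 GiB

Audio: 256 kbps = 0.256 Mbps.
conference talk: 4.386 Mbps × 2640 s = 11579.0 Mb
dashcam clip: 8.956 Mbps × 767 s = 6869.3 Mb
tutorial video: 6.336 Mbps × 2580 s = 16346.9 Mb
feature film: 25.256 Mbps × 8280 s = 209119.7 Mb
Total: 243914.9 Mb = 30489.4 MB.
= 28.40 GiB.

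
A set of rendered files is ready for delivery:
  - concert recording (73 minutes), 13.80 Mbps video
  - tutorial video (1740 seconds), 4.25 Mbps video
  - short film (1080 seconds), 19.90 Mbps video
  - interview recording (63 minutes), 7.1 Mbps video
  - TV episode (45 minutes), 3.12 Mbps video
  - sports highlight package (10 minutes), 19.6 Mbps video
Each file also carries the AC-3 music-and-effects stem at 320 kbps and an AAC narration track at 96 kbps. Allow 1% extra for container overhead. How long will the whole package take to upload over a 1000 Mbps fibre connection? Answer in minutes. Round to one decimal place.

Audio total: 320 + 96 = 416 kbps = 0.416 Mbps.
concert recording: 14.216 Mbps × 4380 s × 1.01 = 62888.7 Mb
tutorial video: 4.666 Mbps × 1740 s × 1.01 = 8200.0 Mb
short film: 20.316 Mbps × 1080 s × 1.01 = 22160.7 Mb
interview recording: 7.516 Mbps × 3780 s × 1.01 = 28694.6 Mb
TV episode: 3.536 Mbps × 2700 s × 1.01 = 9642.7 Mb
sports highlight package: 20.016 Mbps × 600 s × 1.01 = 12129.7 Mb
Total: 143716.4 Mb = 17964.6 MB.
At 1000 Mbps: 143716.4 / 1000 = 144 s ≈ 2.4 minutes.

2.4 minutes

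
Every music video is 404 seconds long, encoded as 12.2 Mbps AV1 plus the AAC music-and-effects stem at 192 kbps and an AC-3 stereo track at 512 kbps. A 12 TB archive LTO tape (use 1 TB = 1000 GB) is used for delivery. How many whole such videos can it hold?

18414

Audio total: 192 + 512 = 704 kbps = 0.704 Mbps.
Total bitrate: 12.904 Mbps.
Per item: 12.904 Mbps × 404 s = 5,213 Mb = 651.7 MB.
Capacity: 12 TB = 96,000,000 Mb; 18414.74 items → 18414 complete.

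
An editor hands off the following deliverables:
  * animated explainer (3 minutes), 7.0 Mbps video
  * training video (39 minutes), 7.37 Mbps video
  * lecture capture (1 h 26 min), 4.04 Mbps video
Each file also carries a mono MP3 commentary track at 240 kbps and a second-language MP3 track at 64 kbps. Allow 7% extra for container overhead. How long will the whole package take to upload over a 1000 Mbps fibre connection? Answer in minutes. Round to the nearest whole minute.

Audio total: 240 + 64 = 304 kbps = 0.304 Mbps.
animated explainer: 7.304 Mbps × 180 s × 1.07 = 1406.8 Mb
training video: 7.674 Mbps × 2340 s × 1.07 = 19214.2 Mb
lecture capture: 4.344 Mbps × 5160 s × 1.07 = 23984.1 Mb
Total: 44605.0 Mb = 5575.6 MB.
At 1000 Mbps: 44605.0 / 1000 = 45 s ≈ 0.743 minutes.

1 minutes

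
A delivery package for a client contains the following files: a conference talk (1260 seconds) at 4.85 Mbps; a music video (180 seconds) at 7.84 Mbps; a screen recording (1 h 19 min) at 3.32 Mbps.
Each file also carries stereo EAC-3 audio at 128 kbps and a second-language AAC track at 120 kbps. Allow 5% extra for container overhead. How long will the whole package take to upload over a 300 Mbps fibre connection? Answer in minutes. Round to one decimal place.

Audio total: 128 + 120 = 248 kbps = 0.248 Mbps.
conference talk: 5.098 Mbps × 1260 s × 1.05 = 6744.7 Mb
music video: 8.088 Mbps × 180 s × 1.05 = 1528.6 Mb
screen recording: 3.568 Mbps × 4740 s × 1.05 = 17757.9 Mb
Total: 26031.2 Mb = 3253.9 MB.
At 300 Mbps: 26031.2 / 300 = 87 s ≈ 1.45 minutes.

1.4 minutes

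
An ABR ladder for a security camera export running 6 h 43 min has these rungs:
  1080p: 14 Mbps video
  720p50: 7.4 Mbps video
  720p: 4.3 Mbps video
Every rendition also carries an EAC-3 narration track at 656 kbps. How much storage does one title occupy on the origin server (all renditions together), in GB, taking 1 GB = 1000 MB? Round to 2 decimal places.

83.63 GB

6 h 43 min = 403 min = 24180 s
Audio: 656 kbps = 0.656 Mbps.
Sum of rendition bitrates: (14+0.656) + (7.4+0.656) + (4.3+0.656) = 27.668 Mbps.
× 24180 s = 669,012 Mb = 83,627 MB = 83.63 GB.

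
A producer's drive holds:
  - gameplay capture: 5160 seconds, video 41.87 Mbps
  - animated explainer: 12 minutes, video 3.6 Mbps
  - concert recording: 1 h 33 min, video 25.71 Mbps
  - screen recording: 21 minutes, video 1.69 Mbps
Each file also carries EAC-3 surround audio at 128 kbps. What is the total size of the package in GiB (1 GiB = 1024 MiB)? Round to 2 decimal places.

Audio: 128 kbps = 0.128 Mbps.
gameplay capture: 41.998 Mbps × 5160 s = 216709.7 Mb
animated explainer: 3.728 Mbps × 720 s = 2684.2 Mb
concert recording: 25.838 Mbps × 5580 s = 144176.0 Mb
screen recording: 1.818 Mbps × 1260 s = 2290.7 Mb
Total: 365860.6 Mb = 45732.6 MB.
= 42.59 GiB.

42.59 GiB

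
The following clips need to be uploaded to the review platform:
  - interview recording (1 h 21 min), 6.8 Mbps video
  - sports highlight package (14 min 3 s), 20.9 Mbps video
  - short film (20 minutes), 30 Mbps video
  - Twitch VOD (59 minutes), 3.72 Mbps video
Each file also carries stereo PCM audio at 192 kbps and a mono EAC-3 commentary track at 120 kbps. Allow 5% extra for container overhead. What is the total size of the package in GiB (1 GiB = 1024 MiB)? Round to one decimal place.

12.6 GiB

Audio total: 192 + 120 = 312 kbps = 0.312 Mbps.
interview recording: 7.112 Mbps × 4860 s × 1.05 = 36292.5 Mb
sports highlight package: 21.212 Mbps × 843 s × 1.05 = 18775.8 Mb
short film: 30.312 Mbps × 1200 s × 1.05 = 38193.1 Mb
Twitch VOD: 4.032 Mbps × 3540 s × 1.05 = 14986.9 Mb
Total: 108248.4 Mb = 13531.1 MB.
= 12.60 GiB.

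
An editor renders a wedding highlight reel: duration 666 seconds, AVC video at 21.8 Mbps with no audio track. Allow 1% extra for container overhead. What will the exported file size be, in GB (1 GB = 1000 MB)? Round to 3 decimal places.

1.833 GB

Total bitrate: 21.8 Mbps.
Stream data: 21.800 Mbps × 666 s = 14518.8 Mb.
With 1% container overhead: ×1.01.
14,664 Mb ÷ 8 = 1,833 MB → 1.833 GB.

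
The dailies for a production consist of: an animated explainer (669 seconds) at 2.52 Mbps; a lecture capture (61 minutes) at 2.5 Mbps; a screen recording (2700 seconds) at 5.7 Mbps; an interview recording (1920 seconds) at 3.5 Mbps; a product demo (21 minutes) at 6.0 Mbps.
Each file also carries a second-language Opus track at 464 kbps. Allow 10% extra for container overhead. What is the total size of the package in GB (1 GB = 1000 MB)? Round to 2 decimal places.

Audio: 464 kbps = 0.464 Mbps.
animated explainer: 2.984 Mbps × 669 s × 1.10 = 2195.9 Mb
lecture capture: 2.964 Mbps × 3660 s × 1.10 = 11933.1 Mb
screen recording: 6.164 Mbps × 2700 s × 1.10 = 18307.1 Mb
interview recording: 3.964 Mbps × 1920 s × 1.10 = 8372.0 Mb
product demo: 6.464 Mbps × 1260 s × 1.10 = 8959.1 Mb
Total: 49767.1 Mb = 6220.9 MB.
= 6.221 GB.

6.22 GB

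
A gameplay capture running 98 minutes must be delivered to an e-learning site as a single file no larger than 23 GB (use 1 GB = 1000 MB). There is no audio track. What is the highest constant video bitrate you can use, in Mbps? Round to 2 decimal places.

Budget: 23 GB = 184000.0 Mb.
98 min = 5880 s
Total bitrate budget: 184000.0 Mb / 5880 s = 31.293 Mbps.

31.29 Mbps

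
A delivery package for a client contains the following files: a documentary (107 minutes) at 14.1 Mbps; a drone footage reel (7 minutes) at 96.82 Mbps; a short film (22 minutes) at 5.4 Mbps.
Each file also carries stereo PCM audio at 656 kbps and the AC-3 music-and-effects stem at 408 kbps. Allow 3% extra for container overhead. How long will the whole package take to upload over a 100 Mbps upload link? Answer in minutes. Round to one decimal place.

Audio total: 656 + 408 = 1064 kbps = 1.064 Mbps.
documentary: 15.164 Mbps × 6420 s × 1.03 = 100273.5 Mb
drone footage reel: 97.884 Mbps × 420 s × 1.03 = 42344.6 Mb
short film: 6.464 Mbps × 1320 s × 1.03 = 8788.5 Mb
Total: 151406.5 Mb = 18925.8 MB.
At 100 Mbps: 151406.5 / 100 = 1514 s ≈ 25.2 minutes.

25.2 minutes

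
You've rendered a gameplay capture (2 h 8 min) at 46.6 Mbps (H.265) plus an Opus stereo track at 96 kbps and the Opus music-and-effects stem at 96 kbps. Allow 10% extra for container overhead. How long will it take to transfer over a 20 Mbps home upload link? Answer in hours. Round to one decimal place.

2 h 8 min = 128 min = 7680 s
Audio total: 96 + 96 = 192 kbps = 0.192 Mbps.
Total bitrate: 46.792 Mbps.
File: 46.792 Mbps × 7680 s = 359362.6 Mb.
With 10% container overhead: ×1.10. → 395298.8 Mb.
At 20 Mbps: 395298.8 / 20 = 19764.9 s ≈ 5.49 hours.

5.5 hours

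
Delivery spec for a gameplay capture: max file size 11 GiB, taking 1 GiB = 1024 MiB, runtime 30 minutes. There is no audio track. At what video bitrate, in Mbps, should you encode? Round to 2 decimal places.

Budget: 11 GiB = 94489.3 Mb.
30 min = 1800 s
Total bitrate budget: 94489.3 Mb / 1800 s = 52.494 Mbps.

52.49 Mbps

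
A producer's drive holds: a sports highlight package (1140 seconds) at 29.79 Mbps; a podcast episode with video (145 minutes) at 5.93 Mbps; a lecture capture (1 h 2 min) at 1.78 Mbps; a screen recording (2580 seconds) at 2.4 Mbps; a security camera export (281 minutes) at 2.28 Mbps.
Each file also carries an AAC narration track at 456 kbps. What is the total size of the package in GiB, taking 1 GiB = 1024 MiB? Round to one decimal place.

17.7 GiB

Audio: 456 kbps = 0.456 Mbps.
sports highlight package: 30.246 Mbps × 1140 s = 34480.4 Mb
podcast episode with video: 6.386 Mbps × 8700 s = 55558.2 Mb
lecture capture: 2.236 Mbps × 3720 s = 8317.9 Mb
screen recording: 2.856 Mbps × 2580 s = 7368.5 Mb
security camera export: 2.736 Mbps × 16860 s = 46129.0 Mb
Total: 151854.0 Mb = 18981.8 MB.
= 17.68 GiB.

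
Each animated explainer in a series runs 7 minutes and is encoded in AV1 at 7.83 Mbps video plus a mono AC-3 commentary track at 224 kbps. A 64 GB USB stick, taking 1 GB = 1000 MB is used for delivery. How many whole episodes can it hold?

151

7 min = 420 s
Audio: 224 kbps = 0.224 Mbps.
Total bitrate: 8.054 Mbps.
Per item: 8.054 Mbps × 420 s = 3,383 Mb = 422.8 MB.
Capacity: 64 GB = 512,000 Mb; 151.36 items → 151 complete.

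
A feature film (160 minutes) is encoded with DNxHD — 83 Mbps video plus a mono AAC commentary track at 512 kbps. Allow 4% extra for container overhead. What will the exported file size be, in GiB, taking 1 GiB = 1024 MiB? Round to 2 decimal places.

97.07 GiB

160 min = 9600 s
Audio: 512 kbps = 0.512 Mbps.
Total bitrate: 83 + 0.512 = 83.512 Mbps.
Stream data: 83.512 Mbps × 9600 s = 801715.2 Mb.
With 4% container overhead: ×1.04.
833,784 Mb = 104,222,976,000 bytes ÷ 1,073,741,824 = 97.07 GiB.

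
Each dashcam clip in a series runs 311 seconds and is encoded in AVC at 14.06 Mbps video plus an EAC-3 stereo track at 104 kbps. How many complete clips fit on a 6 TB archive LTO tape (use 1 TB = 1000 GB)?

10896

Audio: 104 kbps = 0.104 Mbps.
Total bitrate: 14.164 Mbps.
Per item: 14.164 Mbps × 311 s = 4,405 Mb = 550.6 MB.
Capacity: 6 TB = 48,000,000 Mb; 10896.70 items → 10896 complete.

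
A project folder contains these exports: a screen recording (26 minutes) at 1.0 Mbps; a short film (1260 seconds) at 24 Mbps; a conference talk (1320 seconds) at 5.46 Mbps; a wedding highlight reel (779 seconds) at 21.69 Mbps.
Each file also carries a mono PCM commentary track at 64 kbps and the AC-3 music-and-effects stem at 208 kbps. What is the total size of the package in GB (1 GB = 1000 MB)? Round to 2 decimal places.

7.16 GB

Audio total: 64 + 208 = 272 kbps = 0.272 Mbps.
screen recording: 1.272 Mbps × 1560 s = 1984.3 Mb
short film: 24.272 Mbps × 1260 s = 30582.7 Mb
conference talk: 5.732 Mbps × 1320 s = 7566.2 Mb
wedding highlight reel: 21.962 Mbps × 779 s = 17108.4 Mb
Total: 57241.7 Mb = 7155.2 MB.
= 7.155 GB.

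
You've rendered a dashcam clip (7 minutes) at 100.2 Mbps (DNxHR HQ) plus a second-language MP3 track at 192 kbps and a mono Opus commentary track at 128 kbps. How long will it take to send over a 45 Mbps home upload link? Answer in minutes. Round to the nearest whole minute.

7 min = 420 s
Audio total: 192 + 128 = 320 kbps = 0.320 Mbps.
Total bitrate: 100.520 Mbps.
File: 100.520 Mbps × 420 s = 42218.4 Mb.
At 45 Mbps: 42218.4 / 45 = 938.2 s ≈ 15.6 minutes.

16 minutes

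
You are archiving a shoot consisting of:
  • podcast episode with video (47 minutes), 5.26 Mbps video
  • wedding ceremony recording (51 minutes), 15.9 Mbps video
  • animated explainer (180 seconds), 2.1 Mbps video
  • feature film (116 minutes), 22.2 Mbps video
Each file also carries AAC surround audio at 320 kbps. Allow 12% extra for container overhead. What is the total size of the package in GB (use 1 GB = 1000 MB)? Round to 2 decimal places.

Audio: 320 kbps = 0.320 Mbps.
podcast episode with video: 5.580 Mbps × 2820 s × 1.12 = 17623.9 Mb
wedding ceremony recording: 16.220 Mbps × 3060 s × 1.12 = 55589.2 Mb
animated explainer: 2.420 Mbps × 180 s × 1.12 = 487.9 Mb
feature film: 22.520 Mbps × 6960 s × 1.12 = 175547.9 Mb
Total: 249248.8 Mb = 31156.1 MB.
= 31.16 GB.

31.16 GB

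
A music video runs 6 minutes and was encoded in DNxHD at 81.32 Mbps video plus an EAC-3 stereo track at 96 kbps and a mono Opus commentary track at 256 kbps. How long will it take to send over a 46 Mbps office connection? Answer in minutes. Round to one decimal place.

6 min = 360 s
Audio total: 96 + 256 = 352 kbps = 0.352 Mbps.
Total bitrate: 81.672 Mbps.
File: 81.672 Mbps × 360 s = 29401.9 Mb.
At 46 Mbps: 29401.9 / 46 = 639.2 s ≈ 10.7 minutes.

10.7 minutes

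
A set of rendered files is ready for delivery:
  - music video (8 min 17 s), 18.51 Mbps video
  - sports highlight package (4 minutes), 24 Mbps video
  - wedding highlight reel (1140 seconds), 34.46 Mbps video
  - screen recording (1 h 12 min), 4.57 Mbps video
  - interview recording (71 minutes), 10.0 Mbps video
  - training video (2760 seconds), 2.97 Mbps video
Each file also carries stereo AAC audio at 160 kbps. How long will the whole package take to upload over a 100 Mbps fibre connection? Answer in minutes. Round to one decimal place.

Audio: 160 kbps = 0.160 Mbps.
music video: 18.670 Mbps × 497 s = 9279.0 Mb
sports highlight package: 24.160 Mbps × 240 s = 5798.4 Mb
wedding highlight reel: 34.620 Mbps × 1140 s = 39466.8 Mb
screen recording: 4.730 Mbps × 4320 s = 20433.6 Mb
interview recording: 10.160 Mbps × 4260 s = 43281.6 Mb
training video: 3.130 Mbps × 2760 s = 8638.8 Mb
Total: 126898.2 Mb = 15862.3 MB.
At 100 Mbps: 126898.2 / 100 = 1269 s ≈ 21.1 minutes.

21.1 minutes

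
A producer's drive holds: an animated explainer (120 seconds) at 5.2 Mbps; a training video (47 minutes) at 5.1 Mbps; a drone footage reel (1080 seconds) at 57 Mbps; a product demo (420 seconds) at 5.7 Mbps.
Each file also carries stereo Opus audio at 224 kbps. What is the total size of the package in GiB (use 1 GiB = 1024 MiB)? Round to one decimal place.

9.3 GiB

Audio: 224 kbps = 0.224 Mbps.
animated explainer: 5.424 Mbps × 120 s = 650.9 Mb
training video: 5.324 Mbps × 2820 s = 15013.7 Mb
drone footage reel: 57.224 Mbps × 1080 s = 61801.9 Mb
product demo: 5.924 Mbps × 420 s = 2488.1 Mb
Total: 79954.6 Mb = 9994.3 MB.
= 9.308 GiB.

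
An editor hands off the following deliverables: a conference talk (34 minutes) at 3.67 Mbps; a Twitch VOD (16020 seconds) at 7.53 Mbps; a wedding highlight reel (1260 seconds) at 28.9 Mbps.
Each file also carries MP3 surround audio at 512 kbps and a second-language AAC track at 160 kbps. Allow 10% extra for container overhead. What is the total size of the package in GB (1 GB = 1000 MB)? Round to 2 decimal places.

24.41 GB

Audio total: 512 + 160 = 672 kbps = 0.672 Mbps.
conference talk: 4.342 Mbps × 2040 s × 1.10 = 9743.4 Mb
Twitch VOD: 8.202 Mbps × 16020 s × 1.10 = 144535.6 Mb
wedding highlight reel: 29.572 Mbps × 1260 s × 1.10 = 40986.8 Mb
Total: 195265.9 Mb = 24408.2 MB.
= 24.41 GB.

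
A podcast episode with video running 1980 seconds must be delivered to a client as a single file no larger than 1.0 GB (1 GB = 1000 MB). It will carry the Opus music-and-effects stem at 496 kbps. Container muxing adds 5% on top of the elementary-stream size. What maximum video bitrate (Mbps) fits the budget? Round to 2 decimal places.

3.35 Mbps

Budget: 1.0 GB = 8000.0 Mb.
Stream payload after overhead: 8000.0 / 1.05 = 7619.0 Mb.
Total bitrate budget: 7619.0 Mb / 1980 s = 3.848 Mbps.
Audio: 496 kbps = 0.496 Mbps.
Video: 3.848 − 0.496 = 3.352 Mbps.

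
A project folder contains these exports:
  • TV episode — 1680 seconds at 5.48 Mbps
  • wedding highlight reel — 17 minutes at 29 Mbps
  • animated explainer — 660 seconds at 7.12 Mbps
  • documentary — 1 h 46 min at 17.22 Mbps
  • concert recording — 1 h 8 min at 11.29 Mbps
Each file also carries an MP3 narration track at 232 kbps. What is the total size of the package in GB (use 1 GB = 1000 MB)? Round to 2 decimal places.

Audio: 232 kbps = 0.232 Mbps.
TV episode: 5.712 Mbps × 1680 s = 9596.2 Mb
wedding highlight reel: 29.232 Mbps × 1020 s = 29816.6 Mb
animated explainer: 7.352 Mbps × 660 s = 4852.3 Mb
documentary: 17.452 Mbps × 6360 s = 110994.7 Mb
concert recording: 11.522 Mbps × 4080 s = 47009.8 Mb
Total: 202269.6 Mb = 25283.7 MB.
= 25.28 GB.

25.28 GB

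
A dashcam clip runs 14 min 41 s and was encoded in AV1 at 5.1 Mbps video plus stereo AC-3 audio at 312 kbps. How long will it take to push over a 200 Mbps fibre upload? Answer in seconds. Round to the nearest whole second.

24 seconds

14 min 41 s = 881 s
Audio: 312 kbps = 0.312 Mbps.
Total bitrate: 5.412 Mbps.
File: 5.412 Mbps × 881 s = 4768.0 Mb.
At 200 Mbps: 4768.0 / 200 = 23.8 s ≈ 23.8 seconds.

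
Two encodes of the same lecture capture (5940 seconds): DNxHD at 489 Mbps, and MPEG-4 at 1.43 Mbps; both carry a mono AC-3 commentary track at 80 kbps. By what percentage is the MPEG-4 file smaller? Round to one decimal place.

Audio: 80 kbps = 0.080 Mbps.
DNxHD: 489.080 Mbps × 5940 s = 2905135.2 Mb = 338.202 GiB.
MPEG-4: 1.510 Mbps × 5940 s = 8969.4 Mb = 1.044 GiB.
Reduction: (1 − 1.044/338.202) × 100 = 99.69%.

99.7%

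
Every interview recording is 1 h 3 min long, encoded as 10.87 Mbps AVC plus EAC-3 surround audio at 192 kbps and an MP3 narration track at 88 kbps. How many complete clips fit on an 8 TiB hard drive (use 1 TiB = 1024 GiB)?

1669

1 h 3 min = 63 min = 3780 s
Audio total: 192 + 88 = 280 kbps = 0.280 Mbps.
Total bitrate: 11.150 Mbps.
Per item: 11.150 Mbps × 3780 s = 42,147 Mb = 5,268 MB.
Capacity: 8 TiB = 70,368,744 Mb; 1669.60 items → 1669 complete.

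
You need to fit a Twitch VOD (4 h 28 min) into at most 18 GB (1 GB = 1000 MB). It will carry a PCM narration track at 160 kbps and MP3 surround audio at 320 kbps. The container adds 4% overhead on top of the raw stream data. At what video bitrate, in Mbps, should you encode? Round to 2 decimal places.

8.13 Mbps

Budget: 18 GB = 144000.0 Mb.
Stream payload after overhead: 144000.0 / 1.04 = 138461.5 Mb.
4 h 28 min = 268 min = 16080 s
Total bitrate budget: 138461.5 Mb / 16080 s = 8.611 Mbps.
Audio total: 160 + 320 = 480 kbps = 0.480 Mbps.
Video: 8.611 − 0.480 = 8.131 Mbps.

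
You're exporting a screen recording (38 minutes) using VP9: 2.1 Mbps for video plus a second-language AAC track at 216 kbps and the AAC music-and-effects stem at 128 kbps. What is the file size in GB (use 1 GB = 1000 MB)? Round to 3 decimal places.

0.697 GB

38 min = 2280 s
Audio total: 216 + 128 = 344 kbps = 0.344 Mbps.
Total bitrate: 2.1 + 0.344 = 2.444 Mbps.
Stream data: 2.444 Mbps × 2280 s = 5572.3 Mb.
5,572 Mb ÷ 8 = 696.5 MB → 0.6965 GB.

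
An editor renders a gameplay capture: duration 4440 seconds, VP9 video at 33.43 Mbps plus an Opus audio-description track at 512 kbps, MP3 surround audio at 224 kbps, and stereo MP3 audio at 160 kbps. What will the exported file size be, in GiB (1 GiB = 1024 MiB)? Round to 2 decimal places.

Audio total: 512 + 224 + 160 = 896 kbps = 0.896 Mbps.
Total bitrate: 33.43 + 0.896 = 34.326 Mbps.
Stream data: 34.326 Mbps × 4440 s = 152407.4 Mb.
152,407 Mb = 19,050,930,000 bytes ÷ 1,073,741,824 = 17.74 GiB.

17.74 GiB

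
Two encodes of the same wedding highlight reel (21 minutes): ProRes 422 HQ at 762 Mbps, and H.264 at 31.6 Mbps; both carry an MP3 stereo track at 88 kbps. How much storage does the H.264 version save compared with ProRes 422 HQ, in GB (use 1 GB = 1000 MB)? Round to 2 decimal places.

115.04 GB

21 min = 1260 s
Audio: 88 kbps = 0.088 Mbps.
ProRes 422 HQ: 762.088 Mbps × 1260 s = 960230.9 Mb = 120.029 GB.
H.264: 31.688 Mbps × 1260 s = 39926.9 Mb = 4.991 GB.
Saving: 120.029 − 4.991 = 115.038 GB.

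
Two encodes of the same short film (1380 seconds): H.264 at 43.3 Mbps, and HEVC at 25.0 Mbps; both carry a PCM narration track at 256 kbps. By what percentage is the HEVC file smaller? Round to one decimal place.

42.0%

Audio: 256 kbps = 0.256 Mbps.
H.264: 43.556 Mbps × 1380 s = 60107.3 Mb = 7.513 GB.
HEVC: 25.256 Mbps × 1380 s = 34853.3 Mb = 4.357 GB.
Reduction: (1 − 4.357/7.513) × 100 = 42.01%.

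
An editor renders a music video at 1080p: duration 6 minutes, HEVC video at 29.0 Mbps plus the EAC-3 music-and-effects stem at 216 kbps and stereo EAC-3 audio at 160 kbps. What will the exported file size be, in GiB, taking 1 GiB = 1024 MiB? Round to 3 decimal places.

1.231 GiB

6 min = 360 s
Audio total: 216 + 160 = 376 kbps = 0.376 Mbps.
Total bitrate: 29.0 + 0.376 = 29.376 Mbps.
Stream data: 29.376 Mbps × 360 s = 10575.4 Mb.
10,575 Mb = 1,321,920,000 bytes ÷ 1,073,741,824 = 1.231 GiB.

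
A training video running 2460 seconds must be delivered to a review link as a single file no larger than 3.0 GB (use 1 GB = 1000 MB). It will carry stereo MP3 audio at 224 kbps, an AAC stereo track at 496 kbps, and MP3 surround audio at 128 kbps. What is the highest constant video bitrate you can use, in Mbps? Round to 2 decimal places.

Budget: 3.0 GB = 24000.0 Mb.
Total bitrate budget: 24000.0 Mb / 2460 s = 9.756 Mbps.
Audio total: 224 + 496 + 128 = 848 kbps = 0.848 Mbps.
Video: 9.756 − 0.848 = 8.908 Mbps.

8.91 Mbps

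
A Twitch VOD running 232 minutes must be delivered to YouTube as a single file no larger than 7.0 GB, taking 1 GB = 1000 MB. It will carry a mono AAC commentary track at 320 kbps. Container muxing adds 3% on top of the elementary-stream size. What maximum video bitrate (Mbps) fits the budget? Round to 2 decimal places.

Budget: 7.0 GB = 56000.0 Mb.
Stream payload after overhead: 56000.0 / 1.03 = 54368.9 Mb.
232 min = 13920 s
Total bitrate budget: 54368.9 Mb / 13920 s = 3.906 Mbps.
Audio: 320 kbps = 0.320 Mbps.
Video: 3.906 − 0.320 = 3.586 Mbps.

3.59 Mbps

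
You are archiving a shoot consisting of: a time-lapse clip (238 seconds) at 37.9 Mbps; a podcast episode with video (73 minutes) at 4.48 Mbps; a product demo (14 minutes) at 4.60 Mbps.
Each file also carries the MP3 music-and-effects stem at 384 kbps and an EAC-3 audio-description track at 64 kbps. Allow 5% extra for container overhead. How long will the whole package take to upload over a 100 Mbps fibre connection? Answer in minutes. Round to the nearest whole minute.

Audio total: 384 + 64 = 448 kbps = 0.448 Mbps.
time-lapse clip: 38.348 Mbps × 238 s × 1.05 = 9583.2 Mb
podcast episode with video: 4.928 Mbps × 4380 s × 1.05 = 22663.9 Mb
product demo: 5.048 Mbps × 840 s × 1.05 = 4452.3 Mb
Total: 36699.4 Mb = 4587.4 MB.
At 100 Mbps: 36699.4 / 100 = 367 s ≈ 6.12 minutes.

6 minutes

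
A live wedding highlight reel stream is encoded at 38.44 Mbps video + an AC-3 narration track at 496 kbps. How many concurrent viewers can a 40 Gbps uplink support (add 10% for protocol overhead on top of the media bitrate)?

933

Audio: 496 kbps = 0.496 Mbps.
Per-viewer media rate: 38.936 Mbps.
On the wire with 10% overhead: 42.830 Mbps.
40 Gbps = 40,000 Mbps; 40,000 / 42.830 = 933.93 → 933 viewers.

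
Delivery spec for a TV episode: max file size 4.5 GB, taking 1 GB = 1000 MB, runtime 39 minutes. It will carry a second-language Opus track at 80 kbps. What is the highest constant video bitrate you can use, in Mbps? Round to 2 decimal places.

15.30 Mbps

Budget: 4.5 GB = 36000.0 Mb.
39 min = 2340 s
Total bitrate budget: 36000.0 Mb / 2340 s = 15.385 Mbps.
Audio: 80 kbps = 0.080 Mbps.
Video: 15.385 − 0.080 = 15.305 Mbps.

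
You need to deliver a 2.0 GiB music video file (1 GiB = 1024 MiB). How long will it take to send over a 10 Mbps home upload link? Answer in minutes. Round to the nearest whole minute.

29 minutes

File: 2.0 GiB = 17179.9 Mb.
At 10 Mbps: 17179.9 / 10 = 1718.0 s ≈ 28.6 minutes.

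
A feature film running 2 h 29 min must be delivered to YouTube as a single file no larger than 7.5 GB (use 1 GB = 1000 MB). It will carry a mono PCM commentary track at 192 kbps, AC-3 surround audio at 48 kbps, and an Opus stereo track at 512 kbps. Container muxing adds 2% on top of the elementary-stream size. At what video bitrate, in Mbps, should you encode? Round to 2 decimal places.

Budget: 7.5 GB = 60000.0 Mb.
Stream payload after overhead: 60000.0 / 1.02 = 58823.5 Mb.
2 h 29 min = 149 min = 8940 s
Total bitrate budget: 58823.5 Mb / 8940 s = 6.580 Mbps.
Audio total: 192 + 48 + 512 = 752 kbps = 0.752 Mbps.
Video: 6.580 − 0.752 = 5.828 Mbps.

5.83 Mbps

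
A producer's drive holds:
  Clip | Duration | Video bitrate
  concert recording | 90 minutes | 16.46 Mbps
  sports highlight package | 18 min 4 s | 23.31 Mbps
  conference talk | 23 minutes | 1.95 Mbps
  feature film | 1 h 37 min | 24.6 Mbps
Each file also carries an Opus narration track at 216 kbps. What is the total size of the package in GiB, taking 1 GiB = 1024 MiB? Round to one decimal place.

Audio: 216 kbps = 0.216 Mbps.
concert recording: 16.676 Mbps × 5400 s = 90050.4 Mb
sports highlight package: 23.526 Mbps × 1084 s = 25502.2 Mb
conference talk: 2.166 Mbps × 1380 s = 2989.1 Mb
feature film: 24.816 Mbps × 5820 s = 144429.1 Mb
Total: 262970.8 Mb = 32871.3 MB.
= 30.61 GiB.

30.6 GiB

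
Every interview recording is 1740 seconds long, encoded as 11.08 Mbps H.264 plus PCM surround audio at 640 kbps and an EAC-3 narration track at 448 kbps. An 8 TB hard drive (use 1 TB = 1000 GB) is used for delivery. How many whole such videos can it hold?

3022

Audio total: 640 + 448 = 1088 kbps = 1.088 Mbps.
Total bitrate: 12.168 Mbps.
Per item: 12.168 Mbps × 1740 s = 21,172 Mb = 2,647 MB.
Capacity: 8 TB = 64,000,000 Mb; 3022.81 items → 3022 complete.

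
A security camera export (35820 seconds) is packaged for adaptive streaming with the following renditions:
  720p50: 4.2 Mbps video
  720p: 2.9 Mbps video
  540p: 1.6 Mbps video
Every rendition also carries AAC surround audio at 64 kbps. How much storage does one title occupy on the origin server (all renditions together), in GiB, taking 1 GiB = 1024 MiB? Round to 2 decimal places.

Audio: 64 kbps = 0.064 Mbps.
Sum of rendition bitrates: (4.2+0.064) + (2.9+0.064) + (1.6+0.064) = 8.892 Mbps.
× 35820 s = 318,511 Mb = 39,814 MB = 37.08 GiB.

37.08 GiB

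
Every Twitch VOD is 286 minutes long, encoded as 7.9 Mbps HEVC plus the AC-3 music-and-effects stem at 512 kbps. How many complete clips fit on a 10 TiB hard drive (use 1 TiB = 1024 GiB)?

609

286 min = 17160 s
Audio: 512 kbps = 0.512 Mbps.
Total bitrate: 8.412 Mbps.
Per item: 8.412 Mbps × 17160 s = 144,350 Mb = 18,044 MB.
Capacity: 10 TiB = 87,960,930 Mb; 609.36 items → 609 complete.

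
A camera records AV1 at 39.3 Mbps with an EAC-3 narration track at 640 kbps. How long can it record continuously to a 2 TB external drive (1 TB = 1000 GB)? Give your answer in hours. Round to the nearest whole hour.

111 hours

Audio: 640 kbps = 0.640 Mbps.
Total bitrate: 39.3 + 0.640 = 39.940 Mbps.
Capacity: 2 TB = 16,000,000 Mb.
Recording time: 16,000,000 / 39.940 = 400,601 s ≈ 111 hours.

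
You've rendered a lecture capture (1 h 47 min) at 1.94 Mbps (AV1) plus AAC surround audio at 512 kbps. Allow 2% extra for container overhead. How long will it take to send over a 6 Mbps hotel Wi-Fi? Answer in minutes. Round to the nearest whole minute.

1 h 47 min = 107 min = 6420 s
Audio: 512 kbps = 0.512 Mbps.
Total bitrate: 2.452 Mbps.
File: 2.452 Mbps × 6420 s = 15741.8 Mb.
With 2% container overhead: ×1.02. → 16056.7 Mb.
At 6 Mbps: 16056.7 / 6 = 2676.1 s ≈ 44.6 minutes.

45 minutes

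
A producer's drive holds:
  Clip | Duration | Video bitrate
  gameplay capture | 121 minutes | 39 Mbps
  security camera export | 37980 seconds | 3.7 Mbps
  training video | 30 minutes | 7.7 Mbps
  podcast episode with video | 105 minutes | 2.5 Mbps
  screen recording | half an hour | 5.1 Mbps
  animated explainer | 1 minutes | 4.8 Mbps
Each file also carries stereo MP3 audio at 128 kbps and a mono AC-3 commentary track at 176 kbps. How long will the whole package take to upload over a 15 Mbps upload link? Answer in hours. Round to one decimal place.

8.9 hours

Audio total: 128 + 176 = 304 kbps = 0.304 Mbps.
gameplay capture: 39.304 Mbps × 7260 s = 285347.0 Mb
security camera export: 4.004 Mbps × 37980 s = 152071.9 Mb
training video: 8.004 Mbps × 1800 s = 14407.2 Mb
podcast episode with video: 2.804 Mbps × 6300 s = 17665.2 Mb
screen recording: 5.404 Mbps × 1800 s = 9727.2 Mb
animated explainer: 5.104 Mbps × 60 s = 306.2 Mb
Total: 479524.8 Mb = 59940.6 MB.
At 15 Mbps: 479524.8 / 15 = 31968 s ≈ 8.88 hours.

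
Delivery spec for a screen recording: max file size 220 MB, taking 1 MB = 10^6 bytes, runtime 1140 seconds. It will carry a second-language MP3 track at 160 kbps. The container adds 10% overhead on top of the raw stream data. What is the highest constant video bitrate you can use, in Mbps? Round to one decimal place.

1.2 Mbps

Budget: 220 MB = 1760.0 Mb.
Stream payload after overhead: 1760.0 / 1.10 = 1600.0 Mb.
Total bitrate budget: 1600.0 Mb / 1140 s = 1.404 Mbps.
Audio: 160 kbps = 0.160 Mbps.
Video: 1.404 − 0.160 = 1.244 Mbps.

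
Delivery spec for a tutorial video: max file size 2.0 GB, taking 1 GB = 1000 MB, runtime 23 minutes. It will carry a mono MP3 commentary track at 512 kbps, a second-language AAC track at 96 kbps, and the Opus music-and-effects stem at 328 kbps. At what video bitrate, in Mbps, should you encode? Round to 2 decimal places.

Budget: 2.0 GB = 16000.0 Mb.
23 min = 1380 s
Total bitrate budget: 16000.0 Mb / 1380 s = 11.594 Mbps.
Audio total: 512 + 96 + 328 = 936 kbps = 0.936 Mbps.
Video: 11.594 − 0.936 = 10.658 Mbps.

10.66 Mbps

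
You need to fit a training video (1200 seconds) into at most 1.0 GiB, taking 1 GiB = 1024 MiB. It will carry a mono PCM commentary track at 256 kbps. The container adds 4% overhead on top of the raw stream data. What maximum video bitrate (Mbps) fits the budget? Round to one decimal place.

Budget: 1.0 GiB = 8589.9 Mb.
Stream payload after overhead: 8589.9 / 1.04 = 8259.6 Mb.
Total bitrate budget: 8259.6 Mb / 1200 s = 6.883 Mbps.
Audio: 256 kbps = 0.256 Mbps.
Video: 6.883 − 0.256 = 6.627 Mbps.

6.6 Mbps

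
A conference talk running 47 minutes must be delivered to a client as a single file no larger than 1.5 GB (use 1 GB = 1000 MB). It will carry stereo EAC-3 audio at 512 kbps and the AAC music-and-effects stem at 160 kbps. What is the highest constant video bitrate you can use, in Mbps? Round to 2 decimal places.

Budget: 1.5 GB = 12000.0 Mb.
47 min = 2820 s
Total bitrate budget: 12000.0 Mb / 2820 s = 4.255 Mbps.
Audio total: 512 + 160 = 672 kbps = 0.672 Mbps.
Video: 4.255 − 0.672 = 3.583 Mbps.

3.58 Mbps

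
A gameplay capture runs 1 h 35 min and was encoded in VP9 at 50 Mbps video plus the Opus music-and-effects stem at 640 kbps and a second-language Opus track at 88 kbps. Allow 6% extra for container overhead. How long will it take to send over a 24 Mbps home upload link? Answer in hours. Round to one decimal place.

1 h 35 min = 95 min = 5700 s
Audio total: 640 + 88 = 728 kbps = 0.728 Mbps.
Total bitrate: 50.728 Mbps.
File: 50.728 Mbps × 5700 s = 289149.6 Mb.
With 6% container overhead: ×1.06. → 306498.6 Mb.
At 24 Mbps: 306498.6 / 24 = 12770.8 s ≈ 3.55 hours.

3.5 hours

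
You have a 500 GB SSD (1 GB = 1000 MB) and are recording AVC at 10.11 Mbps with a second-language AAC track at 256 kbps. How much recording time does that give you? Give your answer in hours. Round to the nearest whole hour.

Audio: 256 kbps = 0.256 Mbps.
Total bitrate: 10.11 + 0.256 = 10.366 Mbps.
Capacity: 500 GB = 4,000,000 Mb.
Recording time: 4,000,000 / 10.366 = 385,877 s ≈ 107 hours.

107 hours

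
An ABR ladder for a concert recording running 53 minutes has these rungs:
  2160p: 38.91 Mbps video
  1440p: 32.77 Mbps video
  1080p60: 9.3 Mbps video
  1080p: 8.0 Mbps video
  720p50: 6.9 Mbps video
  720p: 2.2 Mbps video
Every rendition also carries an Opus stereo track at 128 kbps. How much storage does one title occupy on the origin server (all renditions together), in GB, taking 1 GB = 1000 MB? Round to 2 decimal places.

53 min = 3180 s
Audio: 128 kbps = 0.128 Mbps.
Sum of rendition bitrates: (38.91+0.128) + (32.77+0.128) + (9.3+0.128) + (8.0+0.128) + (6.9+0.128) + (2.2+0.128) = 98.848 Mbps.
× 3180 s = 314,337 Mb = 39,292 MB = 39.29 GB.

39.29 GB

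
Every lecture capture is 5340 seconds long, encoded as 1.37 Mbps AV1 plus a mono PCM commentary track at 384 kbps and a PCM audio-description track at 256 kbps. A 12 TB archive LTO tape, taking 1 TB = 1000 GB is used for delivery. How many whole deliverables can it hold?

8944

Audio total: 384 + 256 = 640 kbps = 0.640 Mbps.
Total bitrate: 2.010 Mbps.
Per item: 2.010 Mbps × 5340 s = 10,733 Mb = 1,342 MB.
Capacity: 12 TB = 96,000,000 Mb; 8944.04 items → 8944 complete.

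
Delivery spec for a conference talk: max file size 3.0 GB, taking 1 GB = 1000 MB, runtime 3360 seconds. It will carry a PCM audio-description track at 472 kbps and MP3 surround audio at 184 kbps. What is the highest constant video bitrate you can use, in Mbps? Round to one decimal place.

Budget: 3.0 GB = 24000.0 Mb.
Total bitrate budget: 24000.0 Mb / 3360 s = 7.143 Mbps.
Audio total: 472 + 184 = 656 kbps = 0.656 Mbps.
Video: 7.143 − 0.656 = 6.487 Mbps.

6.5 Mbps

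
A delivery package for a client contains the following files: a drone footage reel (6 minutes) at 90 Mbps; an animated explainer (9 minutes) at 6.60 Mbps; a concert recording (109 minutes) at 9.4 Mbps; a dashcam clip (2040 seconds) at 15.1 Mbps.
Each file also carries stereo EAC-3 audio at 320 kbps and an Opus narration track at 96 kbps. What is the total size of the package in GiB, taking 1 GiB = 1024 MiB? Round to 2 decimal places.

15.39 GiB

Audio total: 320 + 96 = 416 kbps = 0.416 Mbps.
drone footage reel: 90.416 Mbps × 360 s = 32549.8 Mb
animated explainer: 7.016 Mbps × 540 s = 3788.6 Mb
concert recording: 9.816 Mbps × 6540 s = 64196.6 Mb
dashcam clip: 15.516 Mbps × 2040 s = 31652.6 Mb
Total: 132187.7 Mb = 16523.5 MB.
= 15.39 GiB.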